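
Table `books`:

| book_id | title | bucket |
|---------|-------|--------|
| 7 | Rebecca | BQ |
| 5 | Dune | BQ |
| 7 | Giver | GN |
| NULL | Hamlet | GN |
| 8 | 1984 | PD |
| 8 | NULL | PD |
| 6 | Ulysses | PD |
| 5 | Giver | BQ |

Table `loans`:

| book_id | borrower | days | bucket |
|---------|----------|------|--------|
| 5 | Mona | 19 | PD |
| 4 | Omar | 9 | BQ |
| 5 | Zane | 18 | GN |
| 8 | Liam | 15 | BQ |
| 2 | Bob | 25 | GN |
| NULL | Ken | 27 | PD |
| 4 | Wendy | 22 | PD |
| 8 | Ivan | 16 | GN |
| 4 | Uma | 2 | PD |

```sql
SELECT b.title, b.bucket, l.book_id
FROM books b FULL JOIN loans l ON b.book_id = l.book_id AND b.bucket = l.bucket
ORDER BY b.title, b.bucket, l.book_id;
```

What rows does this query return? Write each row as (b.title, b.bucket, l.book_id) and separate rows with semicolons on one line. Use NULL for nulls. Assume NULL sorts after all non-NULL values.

FULL OUTER JOIN keeps every row from both sides; unmatched rows get NULL for the other side's columns.
Matching on b.book_id = l.book_id AND b.bucket = l.bucket. A NULL in a compared column never satisfies the condition.
- book_id=7, bucket=BQ: no l row matches, row kept with l columns NULL.
- book_id=5, bucket=BQ: no l row matches, row kept with l columns NULL.
- book_id=7, bucket=GN: no l row matches, row kept with l columns NULL.
- book_id=NULL, bucket=GN: no l row matches, row kept with l columns NULL.
- book_id=8, bucket=PD: no l row matches, row kept with l columns NULL.
- book_id=8, bucket=PD: no l row matches, row kept with l columns NULL.
- book_id=6, bucket=PD: no l row matches, row kept with l columns NULL.
- book_id=5, bucket=BQ: no l row matches, row kept with l columns NULL.
- 9 row(s) from l found no b partner → padded with NULL.

(1984, PD, NULL); (Dune, BQ, NULL); (Giver, BQ, NULL); (Giver, GN, NULL); (Hamlet, GN, NULL); (Rebecca, BQ, NULL); (Ulysses, PD, NULL); (NULL, PD, NULL); (NULL, NULL, 2); (NULL, NULL, 4); (NULL, NULL, 4); (NULL, NULL, 4); (NULL, NULL, 5); (NULL, NULL, 5); (NULL, NULL, 8); (NULL, NULL, 8); (NULL, NULL, NULL)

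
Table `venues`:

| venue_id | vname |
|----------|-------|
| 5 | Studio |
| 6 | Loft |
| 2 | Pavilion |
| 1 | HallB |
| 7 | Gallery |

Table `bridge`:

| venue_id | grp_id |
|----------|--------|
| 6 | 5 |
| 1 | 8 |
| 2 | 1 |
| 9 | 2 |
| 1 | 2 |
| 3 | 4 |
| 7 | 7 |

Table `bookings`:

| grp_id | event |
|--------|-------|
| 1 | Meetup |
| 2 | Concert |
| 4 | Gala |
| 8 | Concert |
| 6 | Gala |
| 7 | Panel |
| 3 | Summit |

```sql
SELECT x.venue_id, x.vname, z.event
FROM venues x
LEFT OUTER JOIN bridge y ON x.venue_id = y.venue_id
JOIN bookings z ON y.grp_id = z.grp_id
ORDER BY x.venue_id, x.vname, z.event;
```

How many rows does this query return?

4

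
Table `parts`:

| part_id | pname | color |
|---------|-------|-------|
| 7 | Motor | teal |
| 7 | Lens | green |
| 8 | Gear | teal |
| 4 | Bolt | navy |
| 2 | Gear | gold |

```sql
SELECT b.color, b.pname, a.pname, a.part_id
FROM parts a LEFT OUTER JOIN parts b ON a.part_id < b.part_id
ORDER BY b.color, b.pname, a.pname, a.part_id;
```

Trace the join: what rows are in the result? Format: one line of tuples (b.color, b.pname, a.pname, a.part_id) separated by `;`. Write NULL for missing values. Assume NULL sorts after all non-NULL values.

(green, Lens, Bolt, 4); (green, Lens, Gear, 2); (navy, Bolt, Gear, 2); (teal, Gear, Bolt, 4); (teal, Gear, Gear, 2); (teal, Gear, Lens, 7); (teal, Gear, Motor, 7); (teal, Motor, Bolt, 4); (teal, Motor, Gear, 2); (NULL, NULL, Gear, 8)

LEFT JOIN keeps every row from `parts a`; unmatched rows get NULL for `parts b`'s columns.
Matching on a.part_id < b.part_id.
Matched pairs: 9; unmatched a rows kept: 1.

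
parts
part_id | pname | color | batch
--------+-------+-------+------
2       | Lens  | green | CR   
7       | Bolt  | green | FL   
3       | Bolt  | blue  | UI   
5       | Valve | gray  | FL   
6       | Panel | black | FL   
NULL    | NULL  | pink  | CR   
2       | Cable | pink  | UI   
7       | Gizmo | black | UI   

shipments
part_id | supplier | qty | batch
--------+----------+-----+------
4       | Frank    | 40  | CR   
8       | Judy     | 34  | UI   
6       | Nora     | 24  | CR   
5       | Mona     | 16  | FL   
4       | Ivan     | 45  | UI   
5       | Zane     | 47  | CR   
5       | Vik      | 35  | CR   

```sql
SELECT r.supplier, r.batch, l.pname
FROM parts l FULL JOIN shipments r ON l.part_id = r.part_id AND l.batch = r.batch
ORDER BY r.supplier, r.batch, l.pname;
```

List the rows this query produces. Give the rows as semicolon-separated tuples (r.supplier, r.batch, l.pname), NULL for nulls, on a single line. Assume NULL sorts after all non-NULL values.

FULL OUTER JOIN keeps every row from both sides; unmatched rows get NULL for the other side's columns.
Matching on l.part_id = r.part_id AND l.batch = r.batch. A NULL in a compared column never satisfies the condition.
- part_id=2, batch=CR: no r row matches, row kept with r columns NULL.
- part_id=7, batch=FL: no r row matches, row kept with r columns NULL.
- part_id=3, batch=UI: no r row matches, row kept with r columns NULL.
- part_id=5, batch=FL: 1 matching r row(s), so 1 row(s) emitted.
- part_id=6, batch=FL: no r row matches, row kept with r columns NULL.
- part_id=NULL, batch=CR: no r row matches, row kept with r columns NULL.
- part_id=2, batch=UI: no r row matches, row kept with r columns NULL.
- part_id=7, batch=UI: no r row matches, row kept with r columns NULL.
- 6 row(s) from r found no l partner → padded with NULL.

(Frank, CR, NULL); (Ivan, UI, NULL); (Judy, UI, NULL); (Mona, FL, Valve); (Nora, CR, NULL); (Vik, CR, NULL); (Zane, CR, NULL); (NULL, NULL, Bolt); (NULL, NULL, Bolt); (NULL, NULL, Cable); (NULL, NULL, Gizmo); (NULL, NULL, Lens); (NULL, NULL, Panel); (NULL, NULL, NULL)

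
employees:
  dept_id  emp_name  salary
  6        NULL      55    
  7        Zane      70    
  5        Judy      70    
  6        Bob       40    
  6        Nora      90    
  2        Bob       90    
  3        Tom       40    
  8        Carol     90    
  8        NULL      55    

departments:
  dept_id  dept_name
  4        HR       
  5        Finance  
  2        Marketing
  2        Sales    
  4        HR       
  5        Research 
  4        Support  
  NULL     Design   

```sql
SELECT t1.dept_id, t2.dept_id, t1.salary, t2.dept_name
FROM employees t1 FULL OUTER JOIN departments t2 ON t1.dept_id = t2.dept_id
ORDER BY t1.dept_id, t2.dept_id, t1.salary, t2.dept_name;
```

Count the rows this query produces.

FULL OUTER JOIN keeps every row from both sides; unmatched rows get NULL for the other side's columns.
Matching on t1.dept_id = t2.dept_id. A NULL in a compared column never satisfies the condition.
Matched pairs: 4; unmatched t1 rows kept: 7; unmatched t2 rows kept: 4.
Total: 4 matched + 11 padded = 15 rows.

15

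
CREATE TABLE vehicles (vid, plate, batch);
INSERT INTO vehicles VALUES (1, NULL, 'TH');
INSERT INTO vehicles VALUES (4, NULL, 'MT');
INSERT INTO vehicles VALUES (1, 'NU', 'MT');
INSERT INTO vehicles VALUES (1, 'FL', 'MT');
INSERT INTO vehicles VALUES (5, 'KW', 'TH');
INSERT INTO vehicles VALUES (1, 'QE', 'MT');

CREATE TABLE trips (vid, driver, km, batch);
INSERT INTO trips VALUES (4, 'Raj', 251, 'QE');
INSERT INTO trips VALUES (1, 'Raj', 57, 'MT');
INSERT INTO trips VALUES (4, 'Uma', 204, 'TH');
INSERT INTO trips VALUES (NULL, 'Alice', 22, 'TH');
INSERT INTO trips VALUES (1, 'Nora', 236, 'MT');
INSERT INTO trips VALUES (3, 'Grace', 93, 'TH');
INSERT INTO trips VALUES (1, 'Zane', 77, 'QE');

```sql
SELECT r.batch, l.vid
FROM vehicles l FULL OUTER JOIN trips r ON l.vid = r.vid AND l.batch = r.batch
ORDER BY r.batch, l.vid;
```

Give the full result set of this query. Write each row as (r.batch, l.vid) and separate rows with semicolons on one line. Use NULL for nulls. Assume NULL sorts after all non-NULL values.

FULL OUTER JOIN keeps every row from both sides; unmatched rows get NULL for the other side's columns.
Matching on l.vid = r.vid AND l.batch = r.batch. A NULL in a compared column never satisfies the condition.
Matched pairs: 6; unmatched l rows kept: 3; unmatched r rows kept: 5.

(MT, 1); (MT, 1); (MT, 1); (MT, 1); (MT, 1); (MT, 1); (QE, NULL); (QE, NULL); (TH, NULL); (TH, NULL); (TH, NULL); (NULL, 1); (NULL, 4); (NULL, 5)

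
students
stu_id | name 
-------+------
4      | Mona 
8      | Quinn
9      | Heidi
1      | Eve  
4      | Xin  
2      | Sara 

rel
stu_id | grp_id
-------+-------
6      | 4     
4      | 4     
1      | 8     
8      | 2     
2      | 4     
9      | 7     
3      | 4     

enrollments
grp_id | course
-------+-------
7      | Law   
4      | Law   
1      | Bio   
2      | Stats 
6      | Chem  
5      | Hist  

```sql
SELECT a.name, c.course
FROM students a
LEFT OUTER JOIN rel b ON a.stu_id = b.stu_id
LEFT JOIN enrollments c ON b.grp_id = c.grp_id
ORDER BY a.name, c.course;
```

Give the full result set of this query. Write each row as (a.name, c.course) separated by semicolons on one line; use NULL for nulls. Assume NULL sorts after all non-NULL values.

(Eve, NULL); (Heidi, Law); (Mona, Law); (Quinn, Stats); (Sara, Law); (Xin, Law)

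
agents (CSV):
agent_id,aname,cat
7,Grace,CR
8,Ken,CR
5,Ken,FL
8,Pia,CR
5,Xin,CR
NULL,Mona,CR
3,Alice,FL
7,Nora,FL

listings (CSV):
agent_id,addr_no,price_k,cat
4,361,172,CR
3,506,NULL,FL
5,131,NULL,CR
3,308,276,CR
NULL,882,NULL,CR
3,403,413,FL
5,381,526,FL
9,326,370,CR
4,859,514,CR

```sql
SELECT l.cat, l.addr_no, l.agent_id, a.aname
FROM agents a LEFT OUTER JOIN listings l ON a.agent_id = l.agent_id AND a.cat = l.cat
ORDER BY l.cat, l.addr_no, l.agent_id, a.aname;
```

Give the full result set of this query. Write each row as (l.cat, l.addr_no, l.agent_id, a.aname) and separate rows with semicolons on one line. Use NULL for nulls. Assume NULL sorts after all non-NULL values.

(CR, 131, 5, Xin); (FL, 381, 5, Ken); (FL, 403, 3, Alice); (FL, 506, 3, Alice); (NULL, NULL, NULL, Grace); (NULL, NULL, NULL, Ken); (NULL, NULL, NULL, Mona); (NULL, NULL, NULL, Nora); (NULL, NULL, NULL, Pia)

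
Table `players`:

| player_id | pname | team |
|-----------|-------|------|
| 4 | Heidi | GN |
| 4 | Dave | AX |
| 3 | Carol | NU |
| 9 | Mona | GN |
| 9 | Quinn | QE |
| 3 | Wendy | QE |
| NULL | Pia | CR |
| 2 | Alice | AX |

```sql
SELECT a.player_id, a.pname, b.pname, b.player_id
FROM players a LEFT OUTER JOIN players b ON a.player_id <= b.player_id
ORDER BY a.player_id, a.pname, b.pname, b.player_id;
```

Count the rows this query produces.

LEFT JOIN keeps every row from `players a`; unmatched rows get NULL for `players b`'s columns.
Matching on a.player_id <= b.player_id. A NULL in a compared column never satisfies the condition.
- a[0] player_id=4 → 4 match(es) in b → 4 row(s).
- a[1] player_id=4 → 4 match(es) in b → 4 row(s).
- a[2] player_id=3 → 6 match(es) in b → 6 row(s).
- a[3] player_id=9 → 2 match(es) in b → 2 row(s).
- a[4] player_id=9 → 2 match(es) in b → 2 row(s).
- a[5] player_id=3 → 6 match(es) in b → 6 row(s).
- a[6] player_id=NULL → no match; kept with NULLs on the b side.
- a[7] player_id=2 → 7 match(es) in b → 7 row(s).
Total: 31 matched + 1 padded = 32 rows.

32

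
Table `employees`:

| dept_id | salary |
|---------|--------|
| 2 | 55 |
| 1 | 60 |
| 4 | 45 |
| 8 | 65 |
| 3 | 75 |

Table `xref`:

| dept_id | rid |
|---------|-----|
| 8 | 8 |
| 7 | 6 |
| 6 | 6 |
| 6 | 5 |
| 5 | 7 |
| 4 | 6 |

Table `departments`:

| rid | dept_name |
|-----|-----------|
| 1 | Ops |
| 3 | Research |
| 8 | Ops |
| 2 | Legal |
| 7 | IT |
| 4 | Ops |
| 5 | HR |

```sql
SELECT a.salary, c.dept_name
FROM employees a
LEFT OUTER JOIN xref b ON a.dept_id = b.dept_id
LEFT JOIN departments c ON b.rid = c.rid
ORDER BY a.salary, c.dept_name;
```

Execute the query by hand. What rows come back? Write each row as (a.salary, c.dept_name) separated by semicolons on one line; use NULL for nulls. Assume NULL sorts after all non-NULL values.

Joins associate left-to-right: employees LEFT JOIN xref on dept_id gives 5 intermediate row(s).
Then LEFT JOIN `departments c` on rid: each of those 5 rows is kept; rows whose b.rid has no match in c get NULL for c's columns.

(45, NULL); (55, NULL); (60, NULL); (65, Ops); (75, NULL)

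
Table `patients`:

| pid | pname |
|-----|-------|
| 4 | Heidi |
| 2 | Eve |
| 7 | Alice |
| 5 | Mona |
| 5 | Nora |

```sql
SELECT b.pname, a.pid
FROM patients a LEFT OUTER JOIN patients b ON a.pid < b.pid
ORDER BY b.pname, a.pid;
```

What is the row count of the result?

LEFT JOIN keeps every row from `patients a`; unmatched rows get NULL for `patients b`'s columns.
Matching on a.pid < b.pid.
- a[0] pid=4 → 3 match(es) in b → 3 row(s).
- a[1] pid=2 → 4 match(es) in b → 4 row(s).
- a[2] pid=7 → no match; kept with NULLs on the b side.
- a[3] pid=5 → 1 match(es) in b → 1 row(s).
- a[4] pid=5 → 1 match(es) in b → 1 row(s).
Total: 9 matched + 1 padded = 10 rows.

10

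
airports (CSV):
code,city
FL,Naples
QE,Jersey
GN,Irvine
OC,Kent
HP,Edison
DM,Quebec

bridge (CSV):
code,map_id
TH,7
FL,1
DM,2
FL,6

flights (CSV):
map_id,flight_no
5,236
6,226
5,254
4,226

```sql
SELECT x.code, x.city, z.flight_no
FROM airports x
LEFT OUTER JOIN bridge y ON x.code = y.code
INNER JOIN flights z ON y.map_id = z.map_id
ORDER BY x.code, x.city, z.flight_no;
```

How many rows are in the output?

Step 1 — x LEFT JOIN y on code → 7 row(s).
Then INNER JOIN `flights z` on map_id: keep only rows whose y.map_id appears in z.
Result: 1 row(s).

1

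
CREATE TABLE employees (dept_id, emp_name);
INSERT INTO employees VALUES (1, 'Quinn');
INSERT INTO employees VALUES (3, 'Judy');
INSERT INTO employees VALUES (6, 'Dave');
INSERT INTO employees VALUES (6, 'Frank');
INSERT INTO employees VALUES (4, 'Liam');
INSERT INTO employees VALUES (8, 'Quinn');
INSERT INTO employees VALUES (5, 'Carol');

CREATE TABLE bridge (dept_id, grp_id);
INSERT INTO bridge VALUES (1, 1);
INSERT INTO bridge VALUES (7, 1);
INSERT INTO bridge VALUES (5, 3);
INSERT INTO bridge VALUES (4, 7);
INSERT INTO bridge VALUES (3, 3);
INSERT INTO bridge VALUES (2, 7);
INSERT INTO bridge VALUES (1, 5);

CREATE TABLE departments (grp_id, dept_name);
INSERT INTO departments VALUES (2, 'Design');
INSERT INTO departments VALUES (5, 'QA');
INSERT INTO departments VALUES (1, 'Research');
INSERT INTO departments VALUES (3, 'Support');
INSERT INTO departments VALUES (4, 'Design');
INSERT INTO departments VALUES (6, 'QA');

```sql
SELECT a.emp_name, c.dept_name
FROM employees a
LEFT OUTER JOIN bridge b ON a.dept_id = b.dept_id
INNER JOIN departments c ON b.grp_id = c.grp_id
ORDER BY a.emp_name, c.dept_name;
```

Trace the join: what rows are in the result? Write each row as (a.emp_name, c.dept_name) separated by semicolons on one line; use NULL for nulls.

(Carol, Support); (Judy, Support); (Quinn, QA); (Quinn, Research)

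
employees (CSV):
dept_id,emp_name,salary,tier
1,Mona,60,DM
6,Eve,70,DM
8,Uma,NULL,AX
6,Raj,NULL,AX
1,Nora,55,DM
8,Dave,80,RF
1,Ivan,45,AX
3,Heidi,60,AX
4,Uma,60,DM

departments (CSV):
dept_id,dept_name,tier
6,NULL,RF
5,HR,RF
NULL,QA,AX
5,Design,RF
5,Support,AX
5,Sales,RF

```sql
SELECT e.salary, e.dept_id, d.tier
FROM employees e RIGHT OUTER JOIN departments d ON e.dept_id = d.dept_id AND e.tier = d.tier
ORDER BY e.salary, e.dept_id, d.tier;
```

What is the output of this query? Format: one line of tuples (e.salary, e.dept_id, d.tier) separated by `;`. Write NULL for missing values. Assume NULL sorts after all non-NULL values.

(NULL, NULL, AX); (NULL, NULL, AX); (NULL, NULL, RF); (NULL, NULL, RF); (NULL, NULL, RF); (NULL, NULL, RF)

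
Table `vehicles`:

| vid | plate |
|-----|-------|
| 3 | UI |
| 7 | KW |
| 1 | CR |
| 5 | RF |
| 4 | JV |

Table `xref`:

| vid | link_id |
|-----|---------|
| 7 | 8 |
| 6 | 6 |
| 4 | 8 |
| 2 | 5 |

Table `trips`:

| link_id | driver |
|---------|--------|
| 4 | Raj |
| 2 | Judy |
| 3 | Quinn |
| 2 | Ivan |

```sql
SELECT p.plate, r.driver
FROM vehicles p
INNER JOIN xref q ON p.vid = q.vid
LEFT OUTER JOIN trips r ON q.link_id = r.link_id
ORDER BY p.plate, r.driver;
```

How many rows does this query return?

2

Joins associate left-to-right: vehicles INNER JOIN xref on vid gives 2 intermediate row(s).
Then LEFT JOIN `trips r` on link_id: each of those 2 rows is kept; rows whose q.link_id has no match in r get NULL for r's columns.
Result: 2 row(s).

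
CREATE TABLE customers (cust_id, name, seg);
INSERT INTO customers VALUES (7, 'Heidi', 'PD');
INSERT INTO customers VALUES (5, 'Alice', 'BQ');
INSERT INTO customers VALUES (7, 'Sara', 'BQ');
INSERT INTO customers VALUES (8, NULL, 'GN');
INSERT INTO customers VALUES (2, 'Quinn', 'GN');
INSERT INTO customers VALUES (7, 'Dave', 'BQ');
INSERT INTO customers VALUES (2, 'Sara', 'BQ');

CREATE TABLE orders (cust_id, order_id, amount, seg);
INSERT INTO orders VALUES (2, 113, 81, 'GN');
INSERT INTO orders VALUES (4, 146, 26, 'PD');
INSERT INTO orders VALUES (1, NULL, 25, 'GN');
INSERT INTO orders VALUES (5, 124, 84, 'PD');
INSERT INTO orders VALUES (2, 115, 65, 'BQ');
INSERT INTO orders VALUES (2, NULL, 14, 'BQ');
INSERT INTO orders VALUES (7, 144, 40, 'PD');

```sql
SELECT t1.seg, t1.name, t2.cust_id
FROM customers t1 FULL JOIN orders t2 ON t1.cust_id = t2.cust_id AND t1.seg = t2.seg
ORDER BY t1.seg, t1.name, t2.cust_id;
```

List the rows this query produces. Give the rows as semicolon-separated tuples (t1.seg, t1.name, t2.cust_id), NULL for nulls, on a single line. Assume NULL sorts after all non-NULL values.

(BQ, Alice, NULL); (BQ, Dave, NULL); (BQ, Sara, 2); (BQ, Sara, 2); (BQ, Sara, NULL); (GN, Quinn, 2); (GN, NULL, NULL); (PD, Heidi, 7); (NULL, NULL, 1); (NULL, NULL, 4); (NULL, NULL, 5)

FULL OUTER JOIN keeps every row from both sides; unmatched rows get NULL for the other side's columns.
Matching on t1.cust_id = t2.cust_id AND t1.seg = t2.seg.
- cust_id=7, seg=PD: 1 matching t2 row(s), so 1 row(s) emitted.
- cust_id=5, seg=BQ: no t2 row matches, row kept with t2 columns NULL.
- cust_id=7, seg=BQ: no t2 row matches, row kept with t2 columns NULL.
- cust_id=8, seg=GN: no t2 row matches, row kept with t2 columns NULL.
- cust_id=2, seg=GN: 1 matching t2 row(s), so 1 row(s) emitted.
- cust_id=7, seg=BQ: no t2 row matches, row kept with t2 columns NULL.
- cust_id=2, seg=BQ: 2 matching t2 row(s), so 2 row(s) emitted.
- 3 row(s) from t2 found no t1 partner → padded with NULL.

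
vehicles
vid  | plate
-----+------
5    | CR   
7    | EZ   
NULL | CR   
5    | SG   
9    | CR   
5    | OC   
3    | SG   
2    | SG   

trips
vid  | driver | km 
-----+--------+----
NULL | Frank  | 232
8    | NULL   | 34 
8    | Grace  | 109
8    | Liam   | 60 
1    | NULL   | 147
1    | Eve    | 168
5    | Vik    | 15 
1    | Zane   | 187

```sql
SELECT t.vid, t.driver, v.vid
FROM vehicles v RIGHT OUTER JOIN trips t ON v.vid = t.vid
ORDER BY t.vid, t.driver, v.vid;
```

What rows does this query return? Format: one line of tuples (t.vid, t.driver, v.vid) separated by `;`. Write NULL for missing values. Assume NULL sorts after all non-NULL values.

(1, Eve, NULL); (1, Zane, NULL); (1, NULL, NULL); (5, Vik, 5); (5, Vik, 5); (5, Vik, 5); (8, Grace, NULL); (8, Liam, NULL); (8, NULL, NULL); (NULL, Frank, NULL)

RIGHT JOIN keeps every row from `trips`; unmatched rows get NULL for `vehicles`'s columns.
Matching on v.vid = t.vid. A NULL in a compared column never satisfies the condition.
Matched pairs: 3; unmatched t rows kept: 7.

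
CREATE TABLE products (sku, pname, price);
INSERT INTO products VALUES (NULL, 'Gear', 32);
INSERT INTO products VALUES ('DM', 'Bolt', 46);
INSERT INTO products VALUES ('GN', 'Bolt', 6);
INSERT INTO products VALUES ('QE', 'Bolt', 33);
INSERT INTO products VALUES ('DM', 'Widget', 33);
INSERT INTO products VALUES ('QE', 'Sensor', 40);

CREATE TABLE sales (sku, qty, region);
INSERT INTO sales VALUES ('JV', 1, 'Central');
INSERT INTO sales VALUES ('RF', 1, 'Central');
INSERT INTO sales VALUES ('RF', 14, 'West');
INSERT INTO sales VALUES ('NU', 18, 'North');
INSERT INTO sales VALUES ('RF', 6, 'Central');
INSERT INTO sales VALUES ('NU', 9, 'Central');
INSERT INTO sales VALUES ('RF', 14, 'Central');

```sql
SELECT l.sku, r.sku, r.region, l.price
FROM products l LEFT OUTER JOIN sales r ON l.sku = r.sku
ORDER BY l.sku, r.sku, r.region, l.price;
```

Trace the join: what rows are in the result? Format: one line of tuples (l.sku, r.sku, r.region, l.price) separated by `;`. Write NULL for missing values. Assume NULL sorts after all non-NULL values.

(DM, NULL, NULL, 33); (DM, NULL, NULL, 46); (GN, NULL, NULL, 6); (QE, NULL, NULL, 33); (QE, NULL, NULL, 40); (NULL, NULL, NULL, 32)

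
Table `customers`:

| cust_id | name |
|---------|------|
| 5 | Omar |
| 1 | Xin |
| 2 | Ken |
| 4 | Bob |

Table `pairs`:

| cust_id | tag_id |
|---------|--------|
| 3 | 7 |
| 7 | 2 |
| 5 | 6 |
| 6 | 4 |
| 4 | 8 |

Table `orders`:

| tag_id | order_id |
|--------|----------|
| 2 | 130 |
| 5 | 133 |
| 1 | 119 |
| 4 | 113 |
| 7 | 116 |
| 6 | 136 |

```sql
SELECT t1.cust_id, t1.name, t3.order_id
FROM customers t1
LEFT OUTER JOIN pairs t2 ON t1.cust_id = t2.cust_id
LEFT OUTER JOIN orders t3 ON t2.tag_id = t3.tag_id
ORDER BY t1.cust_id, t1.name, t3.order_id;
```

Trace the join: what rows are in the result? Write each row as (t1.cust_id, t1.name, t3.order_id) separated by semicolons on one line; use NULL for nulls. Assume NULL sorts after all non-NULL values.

(1, Xin, NULL); (2, Ken, NULL); (4, Bob, NULL); (5, Omar, 136)

Evaluate left to right. First `customers t1 LEFT JOIN pairs t2` on cust_id: 4 row(s).
Then LEFT JOIN `orders t3` on tag_id: each of those 4 rows is kept; rows whose t2.tag_id has no match in t3 get NULL for t3's columns.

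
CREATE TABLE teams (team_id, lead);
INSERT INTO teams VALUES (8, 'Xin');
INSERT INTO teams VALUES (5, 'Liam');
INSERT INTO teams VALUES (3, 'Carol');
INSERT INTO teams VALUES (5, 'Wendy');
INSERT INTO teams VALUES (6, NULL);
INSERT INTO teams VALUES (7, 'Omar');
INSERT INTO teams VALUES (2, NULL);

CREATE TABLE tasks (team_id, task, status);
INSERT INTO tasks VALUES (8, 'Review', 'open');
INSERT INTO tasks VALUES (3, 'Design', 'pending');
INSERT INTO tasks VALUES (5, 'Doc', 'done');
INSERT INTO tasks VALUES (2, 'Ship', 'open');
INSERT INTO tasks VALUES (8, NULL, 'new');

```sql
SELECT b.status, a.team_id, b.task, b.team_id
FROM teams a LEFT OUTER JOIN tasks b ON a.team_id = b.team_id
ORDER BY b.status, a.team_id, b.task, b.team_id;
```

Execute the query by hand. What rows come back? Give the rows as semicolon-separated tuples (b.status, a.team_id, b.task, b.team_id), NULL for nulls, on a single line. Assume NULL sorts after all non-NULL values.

LEFT JOIN keeps every row from `teams`; unmatched rows get NULL for `tasks`'s columns.
Matching on a.team_id = b.team_id.
- a[0] team_id=8 → 2 match(es) in b → 2 row(s).
- a[1] team_id=5 → 1 match(es) in b → 1 row(s).
- a[2] team_id=3 → 1 match(es) in b → 1 row(s).
- a[3] team_id=5 → 1 match(es) in b → 1 row(s).
- a[4] team_id=6 → no match; kept with NULLs on the b side.
- a[5] team_id=7 → no match; kept with NULLs on the b side.
- a[6] team_id=2 → 1 match(es) in b → 1 row(s).
After projecting and ordering:
b.status | a.team_id | b.task | b.team_id
done | 5 | Doc | 5
done | 5 | Doc | 5
new | 8 | NULL | 8
open | 2 | Ship | 2
open | 8 | Review | 8
pending | 3 | Design | 3
NULL | 6 | NULL | NULL
NULL | 7 | NULL | NULL

(done, 5, Doc, 5); (done, 5, Doc, 5); (new, 8, NULL, 8); (open, 2, Ship, 2); (open, 8, Review, 8); (pending, 3, Design, 3); (NULL, 6, NULL, NULL); (NULL, 7, NULL, NULL)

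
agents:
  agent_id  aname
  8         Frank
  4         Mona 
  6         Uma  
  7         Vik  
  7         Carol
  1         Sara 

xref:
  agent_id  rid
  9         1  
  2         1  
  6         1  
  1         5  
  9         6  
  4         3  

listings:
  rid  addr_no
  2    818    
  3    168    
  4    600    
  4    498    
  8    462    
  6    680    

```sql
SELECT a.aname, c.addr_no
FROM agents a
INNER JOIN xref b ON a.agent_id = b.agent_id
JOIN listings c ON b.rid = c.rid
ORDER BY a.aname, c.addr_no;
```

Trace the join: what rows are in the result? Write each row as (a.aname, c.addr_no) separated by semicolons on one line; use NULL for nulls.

(Mona, 168)

Evaluate left to right. First `agents a INNER JOIN xref b` on agent_id: 3 row(s).
Then INNER JOIN `listings c` on rid: keep only rows whose b.rid appears in c.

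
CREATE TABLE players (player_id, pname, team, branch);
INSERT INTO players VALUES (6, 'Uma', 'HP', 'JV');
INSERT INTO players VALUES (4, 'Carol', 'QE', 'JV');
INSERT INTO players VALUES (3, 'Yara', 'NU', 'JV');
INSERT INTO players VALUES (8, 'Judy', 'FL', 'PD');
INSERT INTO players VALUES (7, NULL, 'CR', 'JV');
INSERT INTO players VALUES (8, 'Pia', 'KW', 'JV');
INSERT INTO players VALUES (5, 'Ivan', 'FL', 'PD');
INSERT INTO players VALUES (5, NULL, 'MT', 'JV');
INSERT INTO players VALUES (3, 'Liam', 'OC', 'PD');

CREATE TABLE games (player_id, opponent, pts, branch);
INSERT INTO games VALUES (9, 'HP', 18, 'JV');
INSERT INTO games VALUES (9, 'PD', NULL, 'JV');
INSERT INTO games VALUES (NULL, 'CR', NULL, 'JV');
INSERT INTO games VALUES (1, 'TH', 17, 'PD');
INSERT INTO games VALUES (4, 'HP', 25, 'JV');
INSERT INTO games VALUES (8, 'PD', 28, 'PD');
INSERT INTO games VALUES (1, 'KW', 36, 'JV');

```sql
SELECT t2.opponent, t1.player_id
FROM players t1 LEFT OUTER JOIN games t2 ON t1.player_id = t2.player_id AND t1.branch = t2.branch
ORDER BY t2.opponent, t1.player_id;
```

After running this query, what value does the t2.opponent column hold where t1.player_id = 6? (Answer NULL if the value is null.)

NULL

LEFT JOIN keeps every row from `players`; unmatched rows get NULL for `games`'s columns.
Matching on t1.player_id = t2.player_id AND t1.branch = t2.branch. A NULL in a compared column never satisfies the condition.
Matched pairs: 2; unmatched t1 rows kept: 7.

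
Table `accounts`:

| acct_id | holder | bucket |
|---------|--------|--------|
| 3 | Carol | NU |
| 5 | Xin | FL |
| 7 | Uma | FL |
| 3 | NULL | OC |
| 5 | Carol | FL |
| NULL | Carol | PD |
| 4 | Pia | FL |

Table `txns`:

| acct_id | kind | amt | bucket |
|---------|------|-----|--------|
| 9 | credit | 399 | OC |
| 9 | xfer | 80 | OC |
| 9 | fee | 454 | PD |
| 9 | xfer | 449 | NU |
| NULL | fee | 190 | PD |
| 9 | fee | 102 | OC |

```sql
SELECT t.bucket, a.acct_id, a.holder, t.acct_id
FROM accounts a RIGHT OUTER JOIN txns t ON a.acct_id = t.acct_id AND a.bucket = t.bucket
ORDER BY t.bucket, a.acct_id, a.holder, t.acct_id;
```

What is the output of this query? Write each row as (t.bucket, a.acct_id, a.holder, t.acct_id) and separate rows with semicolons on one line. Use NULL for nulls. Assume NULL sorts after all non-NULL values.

RIGHT JOIN keeps every row from `txns`; unmatched rows get NULL for `accounts`'s columns.
Matching on a.acct_id = t.acct_id AND a.bucket = t.bucket. A NULL in a compared column never satisfies the condition.
Matched pairs: 0; unmatched t rows kept: 6.

(NU, NULL, NULL, 9); (OC, NULL, NULL, 9); (OC, NULL, NULL, 9); (OC, NULL, NULL, 9); (PD, NULL, NULL, 9); (PD, NULL, NULL, NULL)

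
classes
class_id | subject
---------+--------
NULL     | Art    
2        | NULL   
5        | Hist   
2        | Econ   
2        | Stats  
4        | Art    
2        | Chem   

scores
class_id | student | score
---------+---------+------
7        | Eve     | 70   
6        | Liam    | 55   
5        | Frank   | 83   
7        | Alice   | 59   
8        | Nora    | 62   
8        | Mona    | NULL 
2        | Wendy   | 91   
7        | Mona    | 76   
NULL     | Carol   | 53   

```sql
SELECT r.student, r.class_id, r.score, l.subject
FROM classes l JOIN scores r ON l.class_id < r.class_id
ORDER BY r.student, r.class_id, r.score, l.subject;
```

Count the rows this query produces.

41

INNER JOIN keeps only pairs where the ON condition holds.
Matching on l.class_id < r.class_id. A NULL in a compared column never satisfies the condition.
- l (class_id=NULL) has no partner → excluded.
- l (class_id=2) pairs with 7 row(s) of r.
- l (class_id=5) pairs with 6 row(s) of r.
- l (class_id=2) pairs with 7 row(s) of r.
- l (class_id=2) pairs with 7 row(s) of r.
- l (class_id=4) pairs with 7 row(s) of r.
- l (class_id=2) pairs with 7 row(s) of r.
Total: 41 rows.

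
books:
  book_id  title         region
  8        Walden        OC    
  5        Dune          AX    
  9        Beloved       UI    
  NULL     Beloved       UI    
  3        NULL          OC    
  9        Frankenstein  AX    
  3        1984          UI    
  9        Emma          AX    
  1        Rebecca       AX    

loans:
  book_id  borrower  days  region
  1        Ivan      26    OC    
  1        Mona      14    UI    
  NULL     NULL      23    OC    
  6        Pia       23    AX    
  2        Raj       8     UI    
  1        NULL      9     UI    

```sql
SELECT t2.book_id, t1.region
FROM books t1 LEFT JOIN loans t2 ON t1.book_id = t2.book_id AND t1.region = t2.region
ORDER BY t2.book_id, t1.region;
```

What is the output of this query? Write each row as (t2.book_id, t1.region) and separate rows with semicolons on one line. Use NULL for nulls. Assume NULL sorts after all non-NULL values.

LEFT JOIN keeps every row from `books`; unmatched rows get NULL for `loans`'s columns.
Matching on t1.book_id = t2.book_id AND t1.region = t2.region. A NULL in a compared column never satisfies the condition.
Matched pairs: 0; unmatched t1 rows kept: 9.

(NULL, AX); (NULL, AX); (NULL, AX); (NULL, AX); (NULL, OC); (NULL, OC); (NULL, UI); (NULL, UI); (NULL, UI)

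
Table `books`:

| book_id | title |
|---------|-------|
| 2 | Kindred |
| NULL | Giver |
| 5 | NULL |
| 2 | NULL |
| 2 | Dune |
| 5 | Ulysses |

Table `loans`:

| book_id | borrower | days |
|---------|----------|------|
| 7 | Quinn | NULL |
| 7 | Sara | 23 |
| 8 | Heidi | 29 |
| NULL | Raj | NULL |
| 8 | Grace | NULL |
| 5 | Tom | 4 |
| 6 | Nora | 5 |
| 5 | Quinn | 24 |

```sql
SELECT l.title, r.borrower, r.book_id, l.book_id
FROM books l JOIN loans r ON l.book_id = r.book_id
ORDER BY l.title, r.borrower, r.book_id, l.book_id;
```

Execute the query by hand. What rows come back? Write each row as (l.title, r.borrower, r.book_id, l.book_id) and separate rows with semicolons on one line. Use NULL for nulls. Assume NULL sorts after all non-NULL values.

INNER JOIN keeps only pairs where the ON condition holds.
Matching on l.book_id = r.book_id. A NULL in a compared column never satisfies the condition.
Matched pairs: 4.

(Ulysses, Quinn, 5, 5); (Ulysses, Tom, 5, 5); (NULL, Quinn, 5, 5); (NULL, Tom, 5, 5)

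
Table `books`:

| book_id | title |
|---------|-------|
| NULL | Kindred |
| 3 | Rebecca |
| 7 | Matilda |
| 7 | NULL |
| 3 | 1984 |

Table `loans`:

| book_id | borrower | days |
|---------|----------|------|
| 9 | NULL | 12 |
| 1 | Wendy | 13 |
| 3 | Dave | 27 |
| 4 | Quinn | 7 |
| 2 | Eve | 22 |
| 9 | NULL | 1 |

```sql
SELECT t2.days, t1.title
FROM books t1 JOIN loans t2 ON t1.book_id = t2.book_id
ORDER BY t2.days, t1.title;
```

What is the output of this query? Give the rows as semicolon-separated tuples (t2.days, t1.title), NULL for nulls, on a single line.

INNER JOIN keeps only pairs where the ON condition holds.
Matching on t1.book_id = t2.book_id. A NULL in a compared column never satisfies the condition.
Matched pairs: 2.

(27, 1984); (27, Rebecca)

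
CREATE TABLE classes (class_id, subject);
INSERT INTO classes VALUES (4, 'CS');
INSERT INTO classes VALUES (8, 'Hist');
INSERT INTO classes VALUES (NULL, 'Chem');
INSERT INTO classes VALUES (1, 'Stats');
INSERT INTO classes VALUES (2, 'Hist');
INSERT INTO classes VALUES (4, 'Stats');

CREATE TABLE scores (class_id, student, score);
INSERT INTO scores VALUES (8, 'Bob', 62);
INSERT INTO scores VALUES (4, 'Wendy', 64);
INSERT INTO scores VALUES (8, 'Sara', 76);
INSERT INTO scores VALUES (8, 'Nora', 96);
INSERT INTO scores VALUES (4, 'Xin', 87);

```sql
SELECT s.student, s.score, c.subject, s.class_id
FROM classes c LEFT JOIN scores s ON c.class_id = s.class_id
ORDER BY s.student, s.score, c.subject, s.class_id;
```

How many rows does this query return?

10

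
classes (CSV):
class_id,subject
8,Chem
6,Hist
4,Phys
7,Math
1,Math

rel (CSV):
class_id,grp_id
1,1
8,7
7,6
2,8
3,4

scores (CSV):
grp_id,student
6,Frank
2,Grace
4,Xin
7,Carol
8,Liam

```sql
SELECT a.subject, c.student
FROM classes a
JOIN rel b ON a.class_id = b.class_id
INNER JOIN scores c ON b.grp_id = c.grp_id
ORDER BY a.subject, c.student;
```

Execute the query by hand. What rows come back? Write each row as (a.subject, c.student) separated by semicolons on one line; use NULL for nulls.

(Chem, Carol); (Math, Frank)

Step 1 — a INNER JOIN b on class_id → 3 row(s).
Then INNER JOIN `scores c` on grp_id: keep only rows whose b.grp_id appears in c.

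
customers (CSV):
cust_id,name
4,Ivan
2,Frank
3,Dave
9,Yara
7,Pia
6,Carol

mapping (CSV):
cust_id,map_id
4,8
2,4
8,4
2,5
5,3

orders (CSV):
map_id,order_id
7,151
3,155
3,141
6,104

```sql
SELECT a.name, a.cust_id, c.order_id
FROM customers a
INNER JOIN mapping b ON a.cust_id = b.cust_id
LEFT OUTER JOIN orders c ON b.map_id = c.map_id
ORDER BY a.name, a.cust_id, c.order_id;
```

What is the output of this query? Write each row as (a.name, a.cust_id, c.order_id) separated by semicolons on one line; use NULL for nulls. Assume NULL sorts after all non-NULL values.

Joins associate left-to-right: customers INNER JOIN mapping on cust_id gives 3 intermediate row(s).
Then LEFT JOIN `orders c` on map_id: each of those 3 rows is kept; rows whose b.map_id has no match in c get NULL for c's columns.

(Frank, 2, NULL); (Frank, 2, NULL); (Ivan, 4, NULL)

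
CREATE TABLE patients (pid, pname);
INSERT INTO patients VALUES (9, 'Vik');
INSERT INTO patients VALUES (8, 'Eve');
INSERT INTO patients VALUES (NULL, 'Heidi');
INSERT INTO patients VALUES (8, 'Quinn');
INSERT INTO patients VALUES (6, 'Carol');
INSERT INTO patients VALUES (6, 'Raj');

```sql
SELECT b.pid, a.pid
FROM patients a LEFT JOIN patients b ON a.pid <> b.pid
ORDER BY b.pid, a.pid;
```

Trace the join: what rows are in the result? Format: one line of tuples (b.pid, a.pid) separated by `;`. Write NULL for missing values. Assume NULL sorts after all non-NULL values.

(6, 8); (6, 8); (6, 8); (6, 8); (6, 9); (6, 9); (8, 6); (8, 6); (8, 6); (8, 6); (8, 9); (8, 9); (9, 6); (9, 6); (9, 8); (9, 8); (NULL, NULL)

LEFT JOIN keeps every row from `patients a`; unmatched rows get NULL for `patients b`'s columns.
Matching on a.pid <> b.pid. A NULL in a compared column never satisfies the condition.
- a row (pid=9): matches 4 b row(s) → 4 output row(s).
- a row (pid=8): matches 3 b row(s) → 3 output row(s).
- a row (pid=NULL): no match → kept, b columns NULL.
- a row (pid=8): matches 3 b row(s) → 3 output row(s).
- a row (pid=6): matches 3 b row(s) → 3 output row(s).
- a row (pid=6): matches 3 b row(s) → 3 output row(s).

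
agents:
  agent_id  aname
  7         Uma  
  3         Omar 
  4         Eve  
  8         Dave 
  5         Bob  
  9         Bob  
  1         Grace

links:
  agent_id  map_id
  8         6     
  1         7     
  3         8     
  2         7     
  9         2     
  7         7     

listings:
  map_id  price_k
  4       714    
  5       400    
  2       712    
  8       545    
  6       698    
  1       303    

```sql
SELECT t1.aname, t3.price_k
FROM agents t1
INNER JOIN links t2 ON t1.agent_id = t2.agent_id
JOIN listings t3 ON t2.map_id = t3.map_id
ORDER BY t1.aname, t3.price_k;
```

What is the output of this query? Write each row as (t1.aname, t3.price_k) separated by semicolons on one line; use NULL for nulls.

(Bob, 712); (Dave, 698); (Omar, 545)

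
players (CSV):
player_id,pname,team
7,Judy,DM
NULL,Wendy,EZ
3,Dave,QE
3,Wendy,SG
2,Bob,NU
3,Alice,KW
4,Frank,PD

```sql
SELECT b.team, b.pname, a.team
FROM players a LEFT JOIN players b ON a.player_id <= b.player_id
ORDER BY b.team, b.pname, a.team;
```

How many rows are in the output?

25

LEFT JOIN keeps every row from `players a`; unmatched rows get NULL for `players b`'s columns.
Matching on a.player_id <= b.player_id. A NULL in a compared column never satisfies the condition.
- a row (player_id=7): matches 1 b row(s) → 1 output row(s).
- a row (player_id=NULL): no match → kept, b columns NULL.
- a row (player_id=3): matches 5 b row(s) → 5 output row(s).
- a row (player_id=3): matches 5 b row(s) → 5 output row(s).
- a row (player_id=2): matches 6 b row(s) → 6 output row(s).
- a row (player_id=3): matches 5 b row(s) → 5 output row(s).
- a row (player_id=4): matches 2 b row(s) → 2 output row(s).
Total: 24 matched + 1 padded = 25 rows.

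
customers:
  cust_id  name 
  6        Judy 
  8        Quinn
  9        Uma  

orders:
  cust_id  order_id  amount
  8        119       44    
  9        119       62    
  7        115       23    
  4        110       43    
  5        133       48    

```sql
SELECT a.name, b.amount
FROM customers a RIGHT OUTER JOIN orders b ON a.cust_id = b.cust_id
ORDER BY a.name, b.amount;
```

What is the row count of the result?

5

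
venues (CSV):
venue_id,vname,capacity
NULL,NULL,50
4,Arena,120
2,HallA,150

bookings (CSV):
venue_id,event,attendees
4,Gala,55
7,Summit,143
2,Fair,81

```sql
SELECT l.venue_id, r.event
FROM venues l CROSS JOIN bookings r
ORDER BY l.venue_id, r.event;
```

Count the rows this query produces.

9

CROSS JOIN pairs every row of `venues` with every row of `bookings`: 3 × 3 = 9 rows.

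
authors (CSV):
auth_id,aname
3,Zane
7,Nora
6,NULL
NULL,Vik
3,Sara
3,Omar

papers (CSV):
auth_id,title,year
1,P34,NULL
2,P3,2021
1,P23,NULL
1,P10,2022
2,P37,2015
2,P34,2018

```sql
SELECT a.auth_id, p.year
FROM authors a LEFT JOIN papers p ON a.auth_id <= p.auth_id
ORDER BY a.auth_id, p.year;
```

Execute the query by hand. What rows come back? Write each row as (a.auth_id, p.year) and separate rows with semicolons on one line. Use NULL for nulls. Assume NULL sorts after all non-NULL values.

(3, NULL); (3, NULL); (3, NULL); (6, NULL); (7, NULL); (NULL, NULL)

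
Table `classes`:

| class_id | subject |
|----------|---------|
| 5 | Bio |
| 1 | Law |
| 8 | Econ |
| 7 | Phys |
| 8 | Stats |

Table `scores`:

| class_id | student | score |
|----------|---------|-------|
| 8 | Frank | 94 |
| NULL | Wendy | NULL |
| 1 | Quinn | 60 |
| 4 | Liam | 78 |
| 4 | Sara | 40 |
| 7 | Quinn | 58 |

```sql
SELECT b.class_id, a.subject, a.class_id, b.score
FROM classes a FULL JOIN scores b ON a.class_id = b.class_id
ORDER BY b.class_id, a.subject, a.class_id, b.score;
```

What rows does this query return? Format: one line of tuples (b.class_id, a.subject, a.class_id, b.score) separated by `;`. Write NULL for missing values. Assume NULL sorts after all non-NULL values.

FULL OUTER JOIN keeps every row from both sides; unmatched rows get NULL for the other side's columns.
Matching on a.class_id = b.class_id. A NULL in a compared column never satisfies the condition.
Matched pairs: 4; unmatched a rows kept: 1; unmatched b rows kept: 3.

(1, Law, 1, 60); (4, NULL, NULL, 40); (4, NULL, NULL, 78); (7, Phys, 7, 58); (8, Econ, 8, 94); (8, Stats, 8, 94); (NULL, Bio, 5, NULL); (NULL, NULL, NULL, NULL)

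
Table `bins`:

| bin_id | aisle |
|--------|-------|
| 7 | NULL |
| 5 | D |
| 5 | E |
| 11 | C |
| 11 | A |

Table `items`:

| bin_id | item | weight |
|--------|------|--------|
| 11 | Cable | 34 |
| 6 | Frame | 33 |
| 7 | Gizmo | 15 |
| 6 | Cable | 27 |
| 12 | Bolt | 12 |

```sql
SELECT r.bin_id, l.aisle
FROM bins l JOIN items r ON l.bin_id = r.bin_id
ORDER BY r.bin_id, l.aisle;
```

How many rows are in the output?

3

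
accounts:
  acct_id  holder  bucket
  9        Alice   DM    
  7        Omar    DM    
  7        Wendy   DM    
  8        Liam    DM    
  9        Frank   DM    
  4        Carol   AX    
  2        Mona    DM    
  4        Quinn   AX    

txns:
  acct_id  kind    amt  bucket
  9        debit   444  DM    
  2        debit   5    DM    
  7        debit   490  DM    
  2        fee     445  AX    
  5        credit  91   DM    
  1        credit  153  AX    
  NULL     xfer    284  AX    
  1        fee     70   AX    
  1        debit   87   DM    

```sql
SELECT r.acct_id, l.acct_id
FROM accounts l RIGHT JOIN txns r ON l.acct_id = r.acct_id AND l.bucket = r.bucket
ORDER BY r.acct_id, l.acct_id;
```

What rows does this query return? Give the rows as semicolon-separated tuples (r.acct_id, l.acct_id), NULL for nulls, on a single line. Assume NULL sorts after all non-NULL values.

(1, NULL); (1, NULL); (1, NULL); (2, 2); (2, NULL); (5, NULL); (7, 7); (7, 7); (9, 9); (9, 9); (NULL, NULL)

RIGHT JOIN keeps every row from `txns`; unmatched rows get NULL for `accounts`'s columns.
Matching on l.acct_id = r.acct_id AND l.bucket = r.bucket. A NULL in a compared column never satisfies the condition.
Matched pairs: 5; unmatched r rows kept: 6.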